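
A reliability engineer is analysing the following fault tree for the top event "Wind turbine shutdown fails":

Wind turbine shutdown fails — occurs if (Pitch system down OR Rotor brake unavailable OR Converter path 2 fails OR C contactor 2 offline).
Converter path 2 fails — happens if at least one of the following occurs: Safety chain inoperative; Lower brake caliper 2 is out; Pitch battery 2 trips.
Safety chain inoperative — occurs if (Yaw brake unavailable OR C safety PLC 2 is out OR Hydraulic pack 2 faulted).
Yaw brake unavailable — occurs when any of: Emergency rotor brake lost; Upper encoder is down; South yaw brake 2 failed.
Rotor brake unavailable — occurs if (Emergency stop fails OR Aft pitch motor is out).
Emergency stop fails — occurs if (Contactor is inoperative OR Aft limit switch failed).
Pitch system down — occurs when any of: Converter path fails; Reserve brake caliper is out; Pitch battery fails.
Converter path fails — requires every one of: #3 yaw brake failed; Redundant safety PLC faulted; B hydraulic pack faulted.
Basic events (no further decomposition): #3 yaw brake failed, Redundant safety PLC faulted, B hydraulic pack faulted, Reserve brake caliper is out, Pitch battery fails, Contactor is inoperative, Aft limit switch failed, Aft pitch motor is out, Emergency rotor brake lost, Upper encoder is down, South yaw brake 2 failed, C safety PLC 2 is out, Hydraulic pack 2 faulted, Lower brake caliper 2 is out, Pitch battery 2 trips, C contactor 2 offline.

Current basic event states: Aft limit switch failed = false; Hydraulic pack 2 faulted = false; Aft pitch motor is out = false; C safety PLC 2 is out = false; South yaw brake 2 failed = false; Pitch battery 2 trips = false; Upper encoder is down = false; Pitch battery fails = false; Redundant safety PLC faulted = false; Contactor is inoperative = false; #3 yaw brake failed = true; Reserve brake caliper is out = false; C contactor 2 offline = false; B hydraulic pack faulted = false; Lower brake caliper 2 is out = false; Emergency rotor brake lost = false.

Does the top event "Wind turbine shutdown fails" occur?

No

Converter path fails [AND]: #3 yaw brake failed=occurs, Redundant safety PLC faulted=not, B hydraulic pack faulted=not → not all inputs occur → does not occur.
Pitch system down [OR]: Converter path fails=not, Reserve brake caliper is out=not, Pitch battery fails=not → no input occurs → does not occur.
Emergency stop fails [OR]: Contactor is inoperative=not, Aft limit switch failed=not → no input occurs → does not occur.
Rotor brake unavailable [OR]: Emergency stop fails=not, Aft pitch motor is out=not → no input occurs → does not occur.
Yaw brake unavailable [OR]: Emergency rotor brake lost=not, Upper encoder is down=not, South yaw brake 2 failed=not → no input occurs → does not occur.
Safety chain inoperative [OR]: Yaw brake unavailable=not, C safety PLC 2 is out=not, Hydraulic pack 2 faulted=not → no input occurs → does not occur.
Converter path 2 fails [OR]: Safety chain inoperative=not, Lower brake caliper 2 is out=not, Pitch battery 2 trips=not → no input occurs → does not occur.
Wind turbine shutdown fails [OR]: Pitch system down=not, Rotor brake unavailable=not, Converter path 2 fails=not, C contactor 2 offline=not → no input occurs → does not occur.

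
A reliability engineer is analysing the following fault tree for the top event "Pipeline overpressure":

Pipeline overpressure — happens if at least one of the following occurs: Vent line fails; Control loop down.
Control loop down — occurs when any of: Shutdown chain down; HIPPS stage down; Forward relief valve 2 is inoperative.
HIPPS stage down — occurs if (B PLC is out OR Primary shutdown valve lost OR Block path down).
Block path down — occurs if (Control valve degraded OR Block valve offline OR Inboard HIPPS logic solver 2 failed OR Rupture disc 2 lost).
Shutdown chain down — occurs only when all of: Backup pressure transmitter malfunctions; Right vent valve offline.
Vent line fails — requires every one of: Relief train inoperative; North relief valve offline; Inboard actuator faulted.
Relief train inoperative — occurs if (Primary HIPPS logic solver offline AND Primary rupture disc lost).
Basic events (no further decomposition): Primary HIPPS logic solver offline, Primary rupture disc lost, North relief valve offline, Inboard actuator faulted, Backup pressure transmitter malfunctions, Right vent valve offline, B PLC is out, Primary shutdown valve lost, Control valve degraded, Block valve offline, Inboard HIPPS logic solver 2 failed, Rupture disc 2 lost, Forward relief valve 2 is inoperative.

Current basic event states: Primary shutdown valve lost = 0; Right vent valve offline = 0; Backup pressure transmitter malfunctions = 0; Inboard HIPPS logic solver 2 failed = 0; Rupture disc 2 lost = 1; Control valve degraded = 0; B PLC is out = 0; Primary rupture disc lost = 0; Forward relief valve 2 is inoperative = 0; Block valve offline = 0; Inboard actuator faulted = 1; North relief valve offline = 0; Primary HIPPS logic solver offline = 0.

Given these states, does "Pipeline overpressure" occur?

Yes

Relief train inoperative [AND]: Primary HIPPS logic solver offline=not, Primary rupture disc lost=not → not all inputs occur → does not occur.
Vent line fails [AND]: Relief train inoperative=not, North relief valve offline=not, Inboard actuator faulted=occurs → not all inputs occur → does not occur.
Shutdown chain down [AND]: Backup pressure transmitter malfunctions=not, Right vent valve offline=not → not all inputs occur → does not occur.
Block path down [OR]: Control valve degraded=not, Block valve offline=not, Inboard HIPPS logic solver 2 failed=not, Rupture disc 2 lost=occurs → at least one input occurs → occurs.
HIPPS stage down [OR]: B PLC is out=not, Primary shutdown valve lost=not, Block path down=occurs → at least one input occurs → occurs.
Control loop down [OR]: Shutdown chain down=not, HIPPS stage down=occurs, Forward relief valve 2 is inoperative=not → at least one input occurs → occurs.
Pipeline overpressure [OR]: Vent line fails=not, Control loop down=occurs → at least one input occurs → occurs.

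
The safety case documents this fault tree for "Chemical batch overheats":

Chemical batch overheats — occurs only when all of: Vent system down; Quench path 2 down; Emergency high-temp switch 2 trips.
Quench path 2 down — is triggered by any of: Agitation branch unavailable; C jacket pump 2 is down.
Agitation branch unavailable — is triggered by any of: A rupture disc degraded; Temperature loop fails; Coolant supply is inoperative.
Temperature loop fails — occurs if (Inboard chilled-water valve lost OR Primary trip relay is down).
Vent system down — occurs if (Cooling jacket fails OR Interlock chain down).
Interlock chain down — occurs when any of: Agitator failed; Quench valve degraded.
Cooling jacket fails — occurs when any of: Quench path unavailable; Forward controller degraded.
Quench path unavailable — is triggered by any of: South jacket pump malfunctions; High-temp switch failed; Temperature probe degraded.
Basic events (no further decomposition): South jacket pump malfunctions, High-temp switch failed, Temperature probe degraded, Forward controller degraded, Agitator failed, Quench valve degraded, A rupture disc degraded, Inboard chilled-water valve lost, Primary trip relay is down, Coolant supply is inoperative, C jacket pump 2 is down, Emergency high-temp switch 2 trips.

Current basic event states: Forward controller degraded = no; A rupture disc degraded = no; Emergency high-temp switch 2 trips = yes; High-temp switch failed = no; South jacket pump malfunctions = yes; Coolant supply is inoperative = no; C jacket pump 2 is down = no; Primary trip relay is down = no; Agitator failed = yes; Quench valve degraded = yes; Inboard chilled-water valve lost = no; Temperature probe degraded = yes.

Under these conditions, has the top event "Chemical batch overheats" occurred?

Quench path unavailable [OR]: South jacket pump malfunctions=occurs, High-temp switch failed=not, Temperature probe degraded=occurs → at least one input occurs → occurs.
Cooling jacket fails [OR]: Quench path unavailable=occurs, Forward controller degraded=not → at least one input occurs → occurs.
Interlock chain down [OR]: Agitator failed=occurs, Quench valve degraded=occurs → at least one input occurs → occurs.
Vent system down [OR]: Cooling jacket fails=occurs, Interlock chain down=occurs → at least one input occurs → occurs.
Temperature loop fails [OR]: Inboard chilled-water valve lost=not, Primary trip relay is down=not → no input occurs → does not occur.
Agitation branch unavailable [OR]: A rupture disc degraded=not, Temperature loop fails=not, Coolant supply is inoperative=not → no input occurs → does not occur.
Quench path 2 down [OR]: Agitation branch unavailable=not, C jacket pump 2 is down=not → no input occurs → does not occur.
Chemical batch overheats [AND]: Vent system down=occurs, Quench path 2 down=not, Emergency high-temp switch 2 trips=occurs → not all inputs occur → does not occur.

No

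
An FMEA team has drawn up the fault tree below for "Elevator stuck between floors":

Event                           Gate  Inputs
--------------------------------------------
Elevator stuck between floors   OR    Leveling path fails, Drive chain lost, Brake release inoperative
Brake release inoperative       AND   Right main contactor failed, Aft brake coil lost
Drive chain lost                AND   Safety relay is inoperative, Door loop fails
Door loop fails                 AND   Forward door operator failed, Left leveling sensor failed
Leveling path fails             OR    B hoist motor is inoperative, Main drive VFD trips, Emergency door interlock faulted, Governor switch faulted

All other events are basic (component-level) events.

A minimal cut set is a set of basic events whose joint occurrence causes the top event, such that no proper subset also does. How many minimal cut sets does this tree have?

Leveling path fails [OR]: union of children's cut sets → 4 cut set(s).
Door loop fails [AND]: one cut set from each child combined → 1 × 1 = 1 cut set(s).
Drive chain lost [AND]: one cut set from each child combined → 1 × 1 = 1 cut set(s).
Brake release inoperative [AND]: one cut set from each child combined → 1 × 1 = 1 cut set(s).
Elevator stuck between floors [OR]: union of children's cut sets → 6 cut set(s).
Minimal cut sets: {B hoist motor is inoperative}; {Main drive VFD trips}; {Emergency door interlock faulted}; {Governor switch faulted}; {Forward door operator failed, Left leveling sensor failed, Safety relay is inoperative}; {Aft brake coil lost, Right main contactor failed}.

6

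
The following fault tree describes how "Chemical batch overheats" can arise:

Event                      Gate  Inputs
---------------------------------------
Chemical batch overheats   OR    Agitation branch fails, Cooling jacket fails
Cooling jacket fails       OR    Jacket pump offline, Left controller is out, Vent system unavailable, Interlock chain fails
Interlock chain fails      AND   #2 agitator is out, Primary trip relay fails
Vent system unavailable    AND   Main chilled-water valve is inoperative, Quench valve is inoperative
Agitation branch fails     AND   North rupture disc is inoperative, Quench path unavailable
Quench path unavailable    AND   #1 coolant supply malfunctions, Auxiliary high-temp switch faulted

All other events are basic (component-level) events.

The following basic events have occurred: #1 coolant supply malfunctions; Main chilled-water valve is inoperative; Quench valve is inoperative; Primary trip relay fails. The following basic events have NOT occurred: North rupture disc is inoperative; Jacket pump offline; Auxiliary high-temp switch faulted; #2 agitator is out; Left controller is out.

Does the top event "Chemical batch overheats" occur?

Yes

Quench path unavailable [AND]: #1 coolant supply malfunctions=occurs, Auxiliary high-temp switch faulted=not → not all inputs occur → does not occur.
Agitation branch fails [AND]: North rupture disc is inoperative=not, Quench path unavailable=not → not all inputs occur → does not occur.
Vent system unavailable [AND]: Main chilled-water valve is inoperative=occurs, Quench valve is inoperative=occurs → all inputs occur → occurs.
Interlock chain fails [AND]: #2 agitator is out=not, Primary trip relay fails=occurs → not all inputs occur → does not occur.
Cooling jacket fails [OR]: Jacket pump offline=not, Left controller is out=not, Vent system unavailable=occurs, Interlock chain fails=not → at least one input occurs → occurs.
Chemical batch overheats [OR]: Agitation branch fails=not, Cooling jacket fails=occurs → at least one input occurs → occurs.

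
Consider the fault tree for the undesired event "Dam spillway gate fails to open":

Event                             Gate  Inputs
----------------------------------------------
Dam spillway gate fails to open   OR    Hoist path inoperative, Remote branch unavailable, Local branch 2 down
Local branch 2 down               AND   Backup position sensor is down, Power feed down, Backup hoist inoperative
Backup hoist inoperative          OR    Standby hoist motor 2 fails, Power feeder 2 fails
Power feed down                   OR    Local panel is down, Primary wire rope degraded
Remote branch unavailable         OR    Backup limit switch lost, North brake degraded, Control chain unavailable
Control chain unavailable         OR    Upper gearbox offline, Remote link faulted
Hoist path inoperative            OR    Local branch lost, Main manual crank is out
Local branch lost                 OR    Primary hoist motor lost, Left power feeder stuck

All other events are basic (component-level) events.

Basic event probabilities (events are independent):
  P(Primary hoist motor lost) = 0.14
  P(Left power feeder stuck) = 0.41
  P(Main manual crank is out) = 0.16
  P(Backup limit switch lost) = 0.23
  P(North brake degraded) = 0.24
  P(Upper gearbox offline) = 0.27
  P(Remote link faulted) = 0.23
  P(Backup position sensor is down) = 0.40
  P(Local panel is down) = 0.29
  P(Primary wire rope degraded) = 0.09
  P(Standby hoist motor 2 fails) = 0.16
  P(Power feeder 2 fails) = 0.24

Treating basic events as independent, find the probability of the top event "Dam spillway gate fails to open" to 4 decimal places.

0.8670

P(Local branch lost) [OR] = 1 − (1−0.14) × (1−0.41) = 0.492600
P(Hoist path inoperative) [OR] = 1 − (1−0.492600) × (1−0.16) = 0.573784
P(Control chain unavailable) [OR] = 1 − (1−0.27) × (1−0.23) = 0.437900
P(Remote branch unavailable) [OR] = 1 − (1−0.23) × (1−0.24) × (1−0.437900) = 0.671059
P(Power feed down) [OR] = 1 − (1−0.29) × (1−0.09) = 0.353900
P(Backup hoist inoperative) [OR] = 1 − (1−0.16) × (1−0.24) = 0.361600
P(Local branch 2 down) [AND] = 0.40 × 0.353900 × 0.361600 = 0.051188
P(Dam spillway gate fails to open) [OR] = 1 − (1−0.573784) × (1−0.671059) × (1−0.051188) = 0.866977
Rounded to 4 decimal places: P(Dam spillway gate fails to open) ≈ 0.8670.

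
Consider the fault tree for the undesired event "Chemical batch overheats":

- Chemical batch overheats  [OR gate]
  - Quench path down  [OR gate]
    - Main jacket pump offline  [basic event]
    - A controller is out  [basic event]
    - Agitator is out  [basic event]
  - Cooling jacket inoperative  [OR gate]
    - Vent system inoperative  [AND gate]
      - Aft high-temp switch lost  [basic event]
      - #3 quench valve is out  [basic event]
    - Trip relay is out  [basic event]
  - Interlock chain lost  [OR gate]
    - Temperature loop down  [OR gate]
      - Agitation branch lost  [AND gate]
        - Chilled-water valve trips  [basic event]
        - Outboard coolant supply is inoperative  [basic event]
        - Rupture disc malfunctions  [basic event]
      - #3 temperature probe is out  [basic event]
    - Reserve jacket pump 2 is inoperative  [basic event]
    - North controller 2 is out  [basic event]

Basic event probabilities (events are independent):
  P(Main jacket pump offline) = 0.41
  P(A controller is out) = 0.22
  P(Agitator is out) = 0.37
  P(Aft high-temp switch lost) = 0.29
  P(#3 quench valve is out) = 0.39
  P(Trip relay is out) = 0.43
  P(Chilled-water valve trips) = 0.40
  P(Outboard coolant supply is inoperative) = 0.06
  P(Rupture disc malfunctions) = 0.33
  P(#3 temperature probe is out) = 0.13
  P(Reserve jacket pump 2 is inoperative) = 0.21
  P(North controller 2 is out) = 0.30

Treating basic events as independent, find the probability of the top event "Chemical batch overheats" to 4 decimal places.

P(Quench path down) [OR] = 1 − (1−0.41) × (1−0.22) × (1−0.37) = 0.710074
P(Vent system inoperative) [AND] = 0.29 × 0.39 = 0.113100
P(Cooling jacket inoperative) [OR] = 1 − (1−0.113100) × (1−0.43) = 0.494467
P(Agitation branch lost) [AND] = 0.40 × 0.06 × 0.33 = 0.007920
P(Temperature loop down) [OR] = 1 − (1−0.007920) × (1−0.13) = 0.136890
P(Interlock chain lost) [OR] = 1 − (1−0.136890) × (1−0.21) × (1−0.30) = 0.522700
P(Chemical batch overheats) [OR] = 1 − (1−0.710074) × (1−0.494467) × (1−0.522700) = 0.930043
Rounded to 4 decimal places: P(Chemical batch overheats) ≈ 0.9300.

0.9300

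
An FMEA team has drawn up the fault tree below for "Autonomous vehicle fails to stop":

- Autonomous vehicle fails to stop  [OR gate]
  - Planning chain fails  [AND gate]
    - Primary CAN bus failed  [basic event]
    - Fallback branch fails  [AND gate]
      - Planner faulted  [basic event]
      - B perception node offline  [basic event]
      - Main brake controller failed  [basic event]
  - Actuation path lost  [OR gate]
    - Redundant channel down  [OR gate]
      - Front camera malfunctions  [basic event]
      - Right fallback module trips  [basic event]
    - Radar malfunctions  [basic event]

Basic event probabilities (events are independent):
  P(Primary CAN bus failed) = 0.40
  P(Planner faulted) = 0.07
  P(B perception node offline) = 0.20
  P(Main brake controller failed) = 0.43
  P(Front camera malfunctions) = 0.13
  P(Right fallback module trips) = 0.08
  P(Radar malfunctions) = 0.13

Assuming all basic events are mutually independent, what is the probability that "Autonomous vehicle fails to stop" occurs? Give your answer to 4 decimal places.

0.3053

P(Fallback branch fails) [AND] = 0.07 × 0.20 × 0.43 = 0.006020
P(Planning chain fails) [AND] = 0.40 × 0.006020 = 0.002408
P(Redundant channel down) [OR] = 1 − (1−0.13) × (1−0.08) = 0.199600
P(Actuation path lost) [OR] = 1 − (1−0.199600) × (1−0.13) = 0.303652
P(Autonomous vehicle fails to stop) [OR] = 1 − (1−0.002408) × (1−0.303652) = 0.305329
Rounded to 4 decimal places: P(Autonomous vehicle fails to stop) ≈ 0.3053.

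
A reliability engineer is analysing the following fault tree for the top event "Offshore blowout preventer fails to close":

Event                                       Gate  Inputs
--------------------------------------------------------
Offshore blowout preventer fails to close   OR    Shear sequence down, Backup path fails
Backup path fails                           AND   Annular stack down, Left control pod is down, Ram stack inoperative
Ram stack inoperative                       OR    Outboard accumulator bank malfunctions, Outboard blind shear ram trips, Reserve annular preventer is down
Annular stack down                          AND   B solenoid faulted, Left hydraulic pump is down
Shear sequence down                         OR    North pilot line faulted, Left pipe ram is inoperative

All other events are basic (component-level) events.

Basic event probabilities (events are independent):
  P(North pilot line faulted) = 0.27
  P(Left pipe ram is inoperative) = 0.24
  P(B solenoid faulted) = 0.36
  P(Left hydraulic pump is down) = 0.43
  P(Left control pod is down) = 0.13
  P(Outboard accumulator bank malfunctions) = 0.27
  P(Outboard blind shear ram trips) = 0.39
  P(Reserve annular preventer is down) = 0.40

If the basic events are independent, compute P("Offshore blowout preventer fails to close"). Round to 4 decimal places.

P(Shear sequence down) [OR] = 1 − (1−0.27) × (1−0.24) = 0.445200
P(Annular stack down) [AND] = 0.36 × 0.43 = 0.154800
P(Ram stack inoperative) [OR] = 1 − (1−0.27) × (1−0.39) × (1−0.40) = 0.732820
P(Backup path fails) [AND] = 0.154800 × 0.13 × 0.732820 = 0.014747
P(Offshore blowout preventer fails to close) [OR] = 1 − (1−0.445200) × (1−0.014747) = 0.453382
Rounded to 4 decimal places: P(Offshore blowout preventer fails to close) ≈ 0.4534.

0.4534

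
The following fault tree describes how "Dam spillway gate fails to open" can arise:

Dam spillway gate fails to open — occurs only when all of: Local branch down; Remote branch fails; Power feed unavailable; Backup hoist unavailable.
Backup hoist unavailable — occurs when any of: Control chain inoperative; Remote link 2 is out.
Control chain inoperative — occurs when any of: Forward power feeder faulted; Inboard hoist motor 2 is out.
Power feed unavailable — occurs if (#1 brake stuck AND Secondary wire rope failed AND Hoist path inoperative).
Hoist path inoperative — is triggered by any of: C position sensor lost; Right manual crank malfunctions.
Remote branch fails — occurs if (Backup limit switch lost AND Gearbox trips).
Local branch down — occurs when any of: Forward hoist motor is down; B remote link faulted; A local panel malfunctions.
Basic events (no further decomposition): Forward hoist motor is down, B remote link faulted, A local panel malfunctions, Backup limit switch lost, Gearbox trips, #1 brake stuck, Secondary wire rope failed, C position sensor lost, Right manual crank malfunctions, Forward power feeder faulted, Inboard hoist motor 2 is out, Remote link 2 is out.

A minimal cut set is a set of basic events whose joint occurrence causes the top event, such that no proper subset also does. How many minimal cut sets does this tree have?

18

Local branch down [OR]: union of children's cut sets → 3 cut set(s).
Remote branch fails [AND]: one cut set from each child combined → 1 × 1 = 1 cut set(s).
Hoist path inoperative [OR]: union of children's cut sets → 2 cut set(s).
Power feed unavailable [AND]: one cut set from each child combined → 1 × 1 × 2 = 2 cut set(s).
Control chain inoperative [OR]: union of children's cut sets → 2 cut set(s).
Backup hoist unavailable [OR]: union of children's cut sets → 3 cut set(s).
Dam spillway gate fails to open [AND]: one cut set from each child combined → 3 × 1 × 2 × 3 = 18 cut set(s).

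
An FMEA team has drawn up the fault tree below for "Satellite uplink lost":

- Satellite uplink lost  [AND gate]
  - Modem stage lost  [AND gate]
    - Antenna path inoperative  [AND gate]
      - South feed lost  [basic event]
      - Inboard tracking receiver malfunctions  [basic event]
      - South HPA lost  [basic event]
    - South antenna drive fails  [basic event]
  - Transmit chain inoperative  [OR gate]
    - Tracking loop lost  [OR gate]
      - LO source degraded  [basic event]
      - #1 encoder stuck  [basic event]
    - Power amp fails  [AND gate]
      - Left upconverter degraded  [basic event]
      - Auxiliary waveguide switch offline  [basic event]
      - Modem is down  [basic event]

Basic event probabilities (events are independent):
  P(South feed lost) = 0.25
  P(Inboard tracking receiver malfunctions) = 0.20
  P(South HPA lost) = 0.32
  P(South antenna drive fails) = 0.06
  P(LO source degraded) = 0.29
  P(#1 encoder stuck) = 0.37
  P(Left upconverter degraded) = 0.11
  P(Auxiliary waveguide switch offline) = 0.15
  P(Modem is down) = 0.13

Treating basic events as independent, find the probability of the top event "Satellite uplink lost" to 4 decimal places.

0.0005

P(Antenna path inoperative) [AND] = 0.25 × 0.20 × 0.32 = 0.016000
P(Modem stage lost) [AND] = 0.016000 × 0.06 = 0.000960
P(Tracking loop lost) [OR] = 1 − (1−0.29) × (1−0.37) = 0.552700
P(Power amp fails) [AND] = 0.11 × 0.15 × 0.13 = 0.002145
P(Transmit chain inoperative) [OR] = 1 − (1−0.552700) × (1−0.002145) = 0.553659
P(Satellite uplink lost) [AND] = 0.000960 × 0.553659 = 0.000532
Rounded to 4 decimal places: P(Satellite uplink lost) ≈ 0.0005.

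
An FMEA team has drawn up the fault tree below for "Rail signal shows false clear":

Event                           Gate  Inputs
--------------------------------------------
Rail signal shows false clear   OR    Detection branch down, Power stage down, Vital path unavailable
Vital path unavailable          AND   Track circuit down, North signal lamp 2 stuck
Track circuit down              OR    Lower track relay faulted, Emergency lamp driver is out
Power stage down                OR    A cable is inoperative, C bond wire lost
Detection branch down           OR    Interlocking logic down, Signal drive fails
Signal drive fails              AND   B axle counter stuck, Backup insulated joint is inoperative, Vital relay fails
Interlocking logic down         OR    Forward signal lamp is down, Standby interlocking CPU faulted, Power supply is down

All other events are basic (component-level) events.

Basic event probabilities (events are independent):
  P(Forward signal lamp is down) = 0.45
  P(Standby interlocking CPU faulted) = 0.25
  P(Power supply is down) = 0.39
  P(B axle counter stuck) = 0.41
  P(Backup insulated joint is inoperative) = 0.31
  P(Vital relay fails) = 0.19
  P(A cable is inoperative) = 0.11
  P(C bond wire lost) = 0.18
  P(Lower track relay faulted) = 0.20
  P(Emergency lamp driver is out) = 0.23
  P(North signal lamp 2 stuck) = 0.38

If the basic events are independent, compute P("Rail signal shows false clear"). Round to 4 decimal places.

P(Interlocking logic down) [OR] = 1 − (1−0.45) × (1−0.25) × (1−0.39) = 0.748375
P(Signal drive fails) [AND] = 0.41 × 0.31 × 0.19 = 0.024149
P(Detection branch down) [OR] = 1 − (1−0.748375) × (1−0.024149) = 0.754451
P(Power stage down) [OR] = 1 − (1−0.11) × (1−0.18) = 0.270200
P(Track circuit down) [OR] = 1 − (1−0.20) × (1−0.23) = 0.384000
P(Vital path unavailable) [AND] = 0.384000 × 0.38 = 0.145920
P(Rail signal shows false clear) [OR] = 1 − (1−0.754451) × (1−0.270200) × (1−0.145920) = 0.846947
Rounded to 4 decimal places: P(Rail signal shows false clear) ≈ 0.8469.

0.8469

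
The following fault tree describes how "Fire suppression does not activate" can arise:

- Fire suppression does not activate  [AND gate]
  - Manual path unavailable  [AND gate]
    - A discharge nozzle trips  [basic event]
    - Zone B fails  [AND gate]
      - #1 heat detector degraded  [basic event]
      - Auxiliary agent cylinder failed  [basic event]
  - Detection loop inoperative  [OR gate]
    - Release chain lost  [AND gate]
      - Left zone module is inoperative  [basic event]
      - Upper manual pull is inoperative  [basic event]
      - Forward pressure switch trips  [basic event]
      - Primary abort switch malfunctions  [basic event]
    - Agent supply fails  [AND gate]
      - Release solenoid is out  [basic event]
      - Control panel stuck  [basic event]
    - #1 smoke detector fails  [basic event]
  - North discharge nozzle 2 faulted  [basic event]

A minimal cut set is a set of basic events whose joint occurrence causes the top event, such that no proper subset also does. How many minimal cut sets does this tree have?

3

Zone B fails [AND]: one cut set from each child combined → 1 × 1 = 1 cut set(s).
Manual path unavailable [AND]: one cut set from each child combined → 1 × 1 = 1 cut set(s).
Release chain lost [AND]: one cut set from each child combined → 1 × 1 × 1 × 1 = 1 cut set(s).
Agent supply fails [AND]: one cut set from each child combined → 1 × 1 = 1 cut set(s).
Detection loop inoperative [OR]: union of children's cut sets → 3 cut set(s).
Fire suppression does not activate [AND]: one cut set from each child combined → 1 × 3 × 1 = 3 cut set(s).
Minimal cut sets: {#1 heat detector degraded, A discharge nozzle trips, Auxiliary agent cylinder failed, Forward pressure switch trips, Left zone module is inoperative, North discharge nozzle 2 faulted, Primary abort switch malfunctions, Upper manual pull is inoperative}; {#1 heat detector degraded, A discharge nozzle trips, Auxiliary agent cylinder failed, Control panel stuck, North discharge nozzle 2 faulted, Release solenoid is out}; {#1 heat detector degraded, #1 smoke detector fails, A discharge nozzle trips, Auxiliary agent cylinder failed, North discharge nozzle 2 faulted}.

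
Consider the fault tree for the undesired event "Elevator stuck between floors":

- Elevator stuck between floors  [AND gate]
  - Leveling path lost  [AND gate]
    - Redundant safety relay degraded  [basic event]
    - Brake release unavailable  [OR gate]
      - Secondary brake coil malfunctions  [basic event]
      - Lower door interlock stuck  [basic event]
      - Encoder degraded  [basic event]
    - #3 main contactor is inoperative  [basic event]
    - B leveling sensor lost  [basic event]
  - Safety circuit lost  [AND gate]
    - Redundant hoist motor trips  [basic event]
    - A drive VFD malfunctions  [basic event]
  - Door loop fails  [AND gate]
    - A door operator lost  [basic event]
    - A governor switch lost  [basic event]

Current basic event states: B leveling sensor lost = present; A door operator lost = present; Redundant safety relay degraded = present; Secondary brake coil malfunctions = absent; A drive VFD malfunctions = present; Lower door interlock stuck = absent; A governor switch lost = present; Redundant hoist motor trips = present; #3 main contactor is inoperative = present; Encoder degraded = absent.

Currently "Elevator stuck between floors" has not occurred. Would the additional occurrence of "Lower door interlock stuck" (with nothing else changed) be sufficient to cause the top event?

Counterfactual: set "Lower door interlock stuck" to occurred.
Brake release unavailable [OR]: Secondary brake coil malfunctions=not, Lower door interlock stuck=occurs, Encoder degraded=not → at least one input occurs → occurs.
Leveling path lost [AND]: Redundant safety relay degraded=occurs, Brake release unavailable=occurs, #3 main contactor is inoperative=occurs, B leveling sensor lost=occurs → all inputs occur → occurs.
Safety circuit lost [AND]: Redundant hoist motor trips=occurs, A drive VFD malfunctions=occurs → all inputs occur → occurs.
Door loop fails [AND]: A door operator lost=occurs, A governor switch lost=occurs → all inputs occur → occurs.
Elevator stuck between floors [AND]: Leveling path lost=occurs, Safety circuit lost=occurs, Door loop fails=occurs → all inputs occur → occurs.

Yes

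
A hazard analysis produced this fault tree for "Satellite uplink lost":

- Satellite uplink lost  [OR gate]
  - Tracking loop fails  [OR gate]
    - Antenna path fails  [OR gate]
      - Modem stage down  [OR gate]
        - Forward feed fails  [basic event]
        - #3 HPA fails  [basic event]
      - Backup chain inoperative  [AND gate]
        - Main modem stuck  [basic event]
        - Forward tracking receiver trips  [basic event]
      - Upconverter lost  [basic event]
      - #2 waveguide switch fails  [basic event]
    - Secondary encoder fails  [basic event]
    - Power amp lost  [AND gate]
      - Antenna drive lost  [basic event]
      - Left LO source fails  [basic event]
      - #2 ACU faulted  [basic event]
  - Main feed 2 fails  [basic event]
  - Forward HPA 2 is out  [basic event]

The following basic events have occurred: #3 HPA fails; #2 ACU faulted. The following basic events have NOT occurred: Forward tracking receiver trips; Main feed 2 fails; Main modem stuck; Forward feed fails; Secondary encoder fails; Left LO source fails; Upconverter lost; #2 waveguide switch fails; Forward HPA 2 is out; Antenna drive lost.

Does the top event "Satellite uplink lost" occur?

Modem stage down [OR]: Forward feed fails=not, #3 HPA fails=occurs → at least one input occurs → occurs.
Backup chain inoperative [AND]: Main modem stuck=not, Forward tracking receiver trips=not → not all inputs occur → does not occur.
Antenna path fails [OR]: Modem stage down=occurs, Backup chain inoperative=not, Upconverter lost=not, #2 waveguide switch fails=not → at least one input occurs → occurs.
Power amp lost [AND]: Antenna drive lost=not, Left LO source fails=not, #2 ACU faulted=occurs → not all inputs occur → does not occur.
Tracking loop fails [OR]: Antenna path fails=occurs, Secondary encoder fails=not, Power amp lost=not → at least one input occurs → occurs.
Satellite uplink lost [OR]: Tracking loop fails=occurs, Main feed 2 fails=not, Forward HPA 2 is out=not → at least one input occurs → occurs.

Yes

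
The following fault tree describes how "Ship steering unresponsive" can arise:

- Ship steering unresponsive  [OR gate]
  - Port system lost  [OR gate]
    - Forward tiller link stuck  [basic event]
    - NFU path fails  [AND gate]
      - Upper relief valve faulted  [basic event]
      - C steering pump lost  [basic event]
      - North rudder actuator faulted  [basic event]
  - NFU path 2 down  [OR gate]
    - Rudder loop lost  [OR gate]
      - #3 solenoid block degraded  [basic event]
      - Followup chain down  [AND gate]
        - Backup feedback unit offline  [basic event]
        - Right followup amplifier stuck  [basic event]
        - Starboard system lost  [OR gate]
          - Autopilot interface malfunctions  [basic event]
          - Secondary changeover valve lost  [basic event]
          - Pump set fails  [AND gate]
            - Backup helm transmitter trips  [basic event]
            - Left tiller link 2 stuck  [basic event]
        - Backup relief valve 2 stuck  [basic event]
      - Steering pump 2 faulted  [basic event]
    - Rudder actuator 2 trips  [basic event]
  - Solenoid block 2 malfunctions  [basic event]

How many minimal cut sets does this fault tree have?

NFU path fails [AND]: one cut set from each child combined → 1 × 1 × 1 = 1 cut set(s).
Port system lost [OR]: union of children's cut sets → 2 cut set(s).
Pump set fails [AND]: one cut set from each child combined → 1 × 1 = 1 cut set(s).
Starboard system lost [OR]: union of children's cut sets → 3 cut set(s).
Followup chain down [AND]: one cut set from each child combined → 1 × 1 × 3 × 1 = 3 cut set(s).
Rudder loop lost [OR]: union of children's cut sets → 5 cut set(s).
NFU path 2 down [OR]: union of children's cut sets → 6 cut set(s).
Ship steering unresponsive [OR]: union of children's cut sets → 9 cut set(s).
Minimal cut sets: {Forward tiller link stuck}; {C steering pump lost, North rudder actuator faulted, Upper relief valve faulted}; {#3 solenoid block degraded}; {Autopilot interface malfunctions, Backup feedback unit offline, Backup relief valve 2 stuck, Right followup amplifier stuck}; {Backup feedback unit offline, Backup relief valve 2 stuck, Right followup amplifier stuck, Secondary changeover valve lost}; {Backup feedback unit offline, Backup helm transmitter trips, Backup relief valve 2 stuck, Left tiller link 2 stuck, Right followup amplifier stuck}; {Steering pump 2 faulted}; {Rudder actuator 2 trips}; {Solenoid block 2 malfunctions}.

9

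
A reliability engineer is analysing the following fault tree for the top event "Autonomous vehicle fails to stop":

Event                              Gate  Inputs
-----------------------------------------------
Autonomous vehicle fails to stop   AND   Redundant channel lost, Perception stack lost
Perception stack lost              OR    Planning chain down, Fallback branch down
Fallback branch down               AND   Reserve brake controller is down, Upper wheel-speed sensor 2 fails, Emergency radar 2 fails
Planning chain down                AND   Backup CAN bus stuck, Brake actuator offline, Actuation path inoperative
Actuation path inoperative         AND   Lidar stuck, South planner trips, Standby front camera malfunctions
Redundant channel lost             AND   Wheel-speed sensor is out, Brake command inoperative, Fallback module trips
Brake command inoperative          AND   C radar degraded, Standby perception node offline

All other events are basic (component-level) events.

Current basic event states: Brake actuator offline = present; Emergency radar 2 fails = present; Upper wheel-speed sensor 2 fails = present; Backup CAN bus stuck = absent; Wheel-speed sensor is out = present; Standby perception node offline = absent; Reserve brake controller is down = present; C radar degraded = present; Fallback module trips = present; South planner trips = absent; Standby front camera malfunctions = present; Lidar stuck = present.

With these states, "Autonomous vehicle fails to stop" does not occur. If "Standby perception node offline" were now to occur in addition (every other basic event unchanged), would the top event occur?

Yes

Counterfactual: set "Standby perception node offline" to occurred.
Brake command inoperative [AND]: C radar degraded=occurs, Standby perception node offline=occurs → all inputs occur → occurs.
Redundant channel lost [AND]: Wheel-speed sensor is out=occurs, Brake command inoperative=occurs, Fallback module trips=occurs → all inputs occur → occurs.
Actuation path inoperative [AND]: Lidar stuck=occurs, South planner trips=not, Standby front camera malfunctions=occurs → not all inputs occur → does not occur.
Planning chain down [AND]: Backup CAN bus stuck=not, Brake actuator offline=occurs, Actuation path inoperative=not → not all inputs occur → does not occur.
Fallback branch down [AND]: Reserve brake controller is down=occurs, Upper wheel-speed sensor 2 fails=occurs, Emergency radar 2 fails=occurs → all inputs occur → occurs.
Perception stack lost [OR]: Planning chain down=not, Fallback branch down=occurs → at least one input occurs → occurs.
Autonomous vehicle fails to stop [AND]: Redundant channel lost=occurs, Perception stack lost=occurs → all inputs occur → occurs.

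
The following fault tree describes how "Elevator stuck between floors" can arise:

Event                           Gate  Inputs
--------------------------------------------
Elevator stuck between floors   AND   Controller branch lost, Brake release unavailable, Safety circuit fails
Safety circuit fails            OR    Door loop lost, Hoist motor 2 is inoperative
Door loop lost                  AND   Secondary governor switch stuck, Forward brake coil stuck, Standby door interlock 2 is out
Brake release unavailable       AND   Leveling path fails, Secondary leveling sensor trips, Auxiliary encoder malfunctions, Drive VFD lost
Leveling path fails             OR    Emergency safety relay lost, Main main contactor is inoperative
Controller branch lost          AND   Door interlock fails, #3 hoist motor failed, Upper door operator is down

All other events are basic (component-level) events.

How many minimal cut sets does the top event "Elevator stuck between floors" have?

4

Controller branch lost [AND]: one cut set from each child combined → 1 × 1 × 1 = 1 cut set(s).
Leveling path fails [OR]: union of children's cut sets → 2 cut set(s).
Brake release unavailable [AND]: one cut set from each child combined → 2 × 1 × 1 × 1 = 2 cut set(s).
Door loop lost [AND]: one cut set from each child combined → 1 × 1 × 1 = 1 cut set(s).
Safety circuit fails [OR]: union of children's cut sets → 2 cut set(s).
Elevator stuck between floors [AND]: one cut set from each child combined → 1 × 2 × 2 = 4 cut set(s).
Minimal cut sets: {#3 hoist motor failed, Auxiliary encoder malfunctions, Door interlock fails, Drive VFD lost, Emergency safety relay lost, Forward brake coil stuck, Secondary governor switch stuck, Secondary leveling sensor trips, Standby door interlock 2 is out, Upper door operator is down}; {#3 hoist motor failed, Auxiliary encoder malfunctions, Door interlock fails, Drive VFD lost, Emergency safety relay lost, Hoist motor 2 is inoperative, Secondary leveling sensor trips, Upper door operator is down}; {#3 hoist motor failed, Auxiliary encoder malfunctions, Door interlock fails, Drive VFD lost, Forward brake coil stuck, Main main contactor is inoperative, Secondary governor switch stuck, Secondary leveling sensor trips, Standby door interlock 2 is out, Upper door operator is down}; {#3 hoist motor failed, Auxiliary encoder malfunctions, Door interlock fails, Drive VFD lost, Hoist motor 2 is inoperative, Main main contactor is inoperative, Secondary leveling sensor trips, Upper door operator is down}.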